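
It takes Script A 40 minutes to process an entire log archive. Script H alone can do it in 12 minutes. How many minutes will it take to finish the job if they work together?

120/13 minutes

Combined rate: 1/40 + 1/12 = (3 + 10)/120 = 13/120 per minute.
Time = 1 ÷ (13/120) = 120/13 minutes.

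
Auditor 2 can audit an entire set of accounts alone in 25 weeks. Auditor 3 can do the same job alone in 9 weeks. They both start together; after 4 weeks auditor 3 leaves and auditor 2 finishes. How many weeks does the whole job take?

In the first 4 weeks the combined rate is 34/225, so 136/225 of the job is done, leaving 89/225.
After auditor 3 leaves the rate is 1/25 per week; the remaining 89/225 takes 89/9 weeks.
Total = 4 + 89/9 = 125/9 weeks.

125/9 weeks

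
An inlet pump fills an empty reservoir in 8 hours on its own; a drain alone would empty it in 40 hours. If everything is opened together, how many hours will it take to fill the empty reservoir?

10 hours

Net rate = 1/8 − 1/40 = (5 − 1)/40 = 4/40 = 1/10 per hour.
Filling time = 1 ÷ (1/10) = 10 hours.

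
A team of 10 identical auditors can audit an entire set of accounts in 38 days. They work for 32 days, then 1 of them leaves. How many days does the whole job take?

116/3 days

One auditor does 1/380 of the job per day.
After 32 days with 10 auditors, 16/19 is done (3/19 left).
With 9 auditors the rate is 9/380, so the rest takes 3/19 ÷ 9/380 = 20/3 days.
Total = 32 + 20/3 = 116/3 days.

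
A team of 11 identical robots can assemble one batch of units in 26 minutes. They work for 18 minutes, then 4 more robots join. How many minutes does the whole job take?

358/15 minutes

One robot does 1/286 of the job per minute.
After 18 minutes with 11 robots, 9/13 is done (4/13 left).
With 15 robots the rate is 15/286, so the rest takes 4/13 ÷ 15/286 = 88/15 minutes.
Total = 18 + 88/15 = 358/15 minutes.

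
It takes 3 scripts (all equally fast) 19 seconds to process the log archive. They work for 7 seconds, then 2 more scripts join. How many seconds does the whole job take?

71/5 seconds

One script does 1/57 of the job per second.
After 7 seconds with 3 scripts, 7/19 is done (12/19 left).
With 5 scripts the rate is 5/57, so the rest takes 12/19 ÷ 5/57 = 36/5 seconds.
Total = 7 + 36/5 = 71/5 seconds.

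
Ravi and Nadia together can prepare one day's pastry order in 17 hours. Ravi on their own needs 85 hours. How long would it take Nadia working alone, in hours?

85/4 hours

Combined rate is 1/17 per hour.
Known contribution: 1/85 per hour.
So Nadia's rate is 1/17 − 1/85 = 4/85, meaning 85/4 hours alone.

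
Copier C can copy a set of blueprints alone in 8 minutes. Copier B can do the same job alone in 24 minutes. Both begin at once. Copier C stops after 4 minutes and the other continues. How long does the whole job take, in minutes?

12 minutes

In the first 4 minutes the combined rate is 1/6, so 2/3 of the job is done, leaving 1/3.
After Copier C leaves the rate is 1/24 per minute; the remaining 1/3 takes 8 minutes.
Total = 4 + 8 = 12 minutes.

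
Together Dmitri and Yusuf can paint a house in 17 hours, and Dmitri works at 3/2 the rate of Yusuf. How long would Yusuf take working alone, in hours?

Let Yusuf's rate be r; then Dmitri's rate is (3/2)r, so together (3/2 + 1)r = (5/2)r = 1/17.
Thus r = 2/85 per hour.
Yusuf alone: 85/2 hours; Dmitri alone: 85/3 hours.

85/2 hours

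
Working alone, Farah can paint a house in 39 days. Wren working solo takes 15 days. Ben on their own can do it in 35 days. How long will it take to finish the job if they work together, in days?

Combined rate: 1/39 + 1/15 + 1/35 = (35 + 91 + 39)/1365 = 165/1365 = 11/91 per day.
Time = 1 ÷ (11/91) = 91/11 days.

91/11 days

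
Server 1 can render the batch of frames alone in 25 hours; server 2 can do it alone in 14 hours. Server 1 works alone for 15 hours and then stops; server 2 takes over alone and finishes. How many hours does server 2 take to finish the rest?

28/5 hours

In 15 hours server 1 does 15/25 = 3/5 of the job, leaving 2/5.
Server 2 works at 1/14 per hour, so finishing takes 2/5 ÷ 1/14 = 28/5 hours.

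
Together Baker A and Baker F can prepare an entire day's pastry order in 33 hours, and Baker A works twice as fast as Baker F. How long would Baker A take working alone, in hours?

99/2 hours

Let Baker F's rate be r; then Baker A's rate is 2r, so together (2 + 1)r = 3r = 1/33.
Thus r = 1/99 per hour.
Baker F alone: 99 hours; Baker A alone: 99/2 hours.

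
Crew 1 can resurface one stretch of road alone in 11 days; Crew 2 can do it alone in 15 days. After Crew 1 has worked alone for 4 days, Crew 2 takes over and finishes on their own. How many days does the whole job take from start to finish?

149/11 days

In 4 days Crew 1 does 4/11 of the job, leaving 7/11.
Crew 2 works at 1/15 per day, so finishing takes 7/11 ÷ 1/15 = 105/11 days.
Total time = 4 + 105/11 = 149/11 days.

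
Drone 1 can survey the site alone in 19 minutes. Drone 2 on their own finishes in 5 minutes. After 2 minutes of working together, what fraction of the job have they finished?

48/95

Combined rate: 1/19 + 1/5 = (5 + 19)/95 = 24/95 per minute.
In 2 minutes they complete 2·24/95 = 48/95 of the job.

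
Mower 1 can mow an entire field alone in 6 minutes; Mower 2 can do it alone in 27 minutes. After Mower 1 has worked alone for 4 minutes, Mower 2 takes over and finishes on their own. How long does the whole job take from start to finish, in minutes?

In 4 minutes Mower 1 does 4/6 = 2/3 of the job, leaving 1/3.
Mower 2 works at 1/27 per minute, so finishing takes 1/3 ÷ 1/27 = 9 minutes.
Total time = 4 + 9 = 13 minutes.

13 minutes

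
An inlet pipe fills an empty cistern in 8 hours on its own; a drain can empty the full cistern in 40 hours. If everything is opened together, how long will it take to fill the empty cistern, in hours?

Net rate = 1/8 − 1/40 = (5 − 1)/40 = 4/40 = 1/10 per hour.
Filling time = 1 ÷ (1/10) = 10 hours.

10 hours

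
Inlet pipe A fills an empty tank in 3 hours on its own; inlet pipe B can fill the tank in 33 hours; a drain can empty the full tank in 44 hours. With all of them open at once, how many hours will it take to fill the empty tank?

Net rate = 1/3 + 1/33 − 1/44 = (44 + 4 − 3)/132 = 45/132 = 15/44 per hour.
Filling time = 1 ÷ (15/44) = 44/15 hours.

44/15 hours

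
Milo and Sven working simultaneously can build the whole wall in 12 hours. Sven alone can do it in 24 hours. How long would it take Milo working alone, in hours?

Combined rate is 1/12 per hour.
Known contribution: 1/24 per hour.
So Milo's rate is 1/12 − 1/24 = 1/24, meaning 24 hours alone.

24 hours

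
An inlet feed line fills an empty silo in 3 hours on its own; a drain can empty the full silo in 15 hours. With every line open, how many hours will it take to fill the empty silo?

Net rate = 1/3 − 1/15 = (5 − 1)/15 = 4/15 per hour.
Filling time = 1 ÷ (4/15) = 15/4 hours.

15/4 hours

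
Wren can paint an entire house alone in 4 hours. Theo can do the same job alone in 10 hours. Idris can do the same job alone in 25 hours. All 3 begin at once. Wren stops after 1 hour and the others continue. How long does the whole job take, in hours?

In the first 1 hour the combined rate is 39/100, so 39/100 of the job is done, leaving 61/100.
After Wren leaves the rate is 7/50 per hour; the remaining 61/100 takes 61/14 hours.
Total = 1 + 61/14 = 75/14 hours.

75/14 hours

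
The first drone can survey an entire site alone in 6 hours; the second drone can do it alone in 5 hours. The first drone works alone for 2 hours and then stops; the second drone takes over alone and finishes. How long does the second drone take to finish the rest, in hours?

10/3 hours

In 2 hours the first drone does 2/6 = 1/3 of the job, leaving 2/3.
The second drone works at 1/5 per hour, so finishing takes 2/3 ÷ 1/5 = 10/3 hours.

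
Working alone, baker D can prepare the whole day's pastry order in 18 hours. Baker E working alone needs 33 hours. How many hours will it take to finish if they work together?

198/17 hours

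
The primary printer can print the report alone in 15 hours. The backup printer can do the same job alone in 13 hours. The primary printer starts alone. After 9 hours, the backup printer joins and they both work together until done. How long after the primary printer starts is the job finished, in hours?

165/14 hours

In the first 9 hours the primary printer alone does 9/15 = 3/5 of the job, leaving 2/5.
Once everyone is working, combined rate: 1/15 + 1/13 = (13 + 15)/195 = 28/195 per hour.
Remaining 2/5 at 28/195 per hour takes 39/14 hours.
Total from the start = 9 + 39/14 = 165/14 hours.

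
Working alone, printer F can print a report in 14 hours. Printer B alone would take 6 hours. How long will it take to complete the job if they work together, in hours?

Combined rate: 1/14 + 1/6 = (3 + 7)/42 = 10/42 = 5/21 per hour.
Time = 1 ÷ (5/21) = 21/5 hours.

21/5 hours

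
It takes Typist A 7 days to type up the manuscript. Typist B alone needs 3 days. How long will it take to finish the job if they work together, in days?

Combined rate: 1/7 + 1/3 = (3 + 7)/21 = 10/21 per day.
Time = 1 ÷ (10/21) = 21/10 days.

21/10 days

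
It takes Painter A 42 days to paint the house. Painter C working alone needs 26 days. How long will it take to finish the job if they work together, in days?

With two workers the combined time is the product over the sum: 42·26/(42+26) = 1092/68 = 273/17 days.

273/17 days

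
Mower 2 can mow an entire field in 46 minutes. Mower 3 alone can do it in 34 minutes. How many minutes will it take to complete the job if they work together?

391/20 minutes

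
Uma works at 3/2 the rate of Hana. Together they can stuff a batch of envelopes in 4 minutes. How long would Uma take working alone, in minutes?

Let Hana's rate be r; then Uma's rate is (3/2)r, so together (3/2 + 1)r = (5/2)r = 1/4.
Thus r = 1/10 per minute.
Hana alone: 10 minutes; Uma alone: 20/3 minutes.

20/3 minutes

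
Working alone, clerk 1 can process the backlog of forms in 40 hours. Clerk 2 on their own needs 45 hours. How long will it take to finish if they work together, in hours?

360/17 hours

Combined rate: 1/40 + 1/45 = (9 + 8)/360 = 17/360 per hour.
Time = 1 ÷ (17/360) = 360/17 hours.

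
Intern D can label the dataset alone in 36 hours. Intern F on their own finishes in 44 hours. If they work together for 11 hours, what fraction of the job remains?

4/9

Combined rate: 1/36 + 1/44 = (11 + 9)/396 = 20/396 = 5/99 per hour.
In 11 hours they complete 11·5/99 = 5/9 of the job.
So 4/9 remains.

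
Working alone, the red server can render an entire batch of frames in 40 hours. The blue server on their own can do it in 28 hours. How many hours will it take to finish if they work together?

280/17 hours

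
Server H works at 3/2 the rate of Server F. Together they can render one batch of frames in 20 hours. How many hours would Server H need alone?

100/3 hours

Let Server F's rate be r; then Server H's rate is (3/2)r, so together (3/2 + 1)r = (5/2)r = 1/20.
Thus r = 1/50 per hour.
Server F alone: 50 hours; Server H alone: 100/3 hours.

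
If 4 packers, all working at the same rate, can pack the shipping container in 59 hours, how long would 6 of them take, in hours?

Total work is 4·59 = 236 packer-hours.
With 6 packers: 236/6 = 118/3 hours.

118/3 hours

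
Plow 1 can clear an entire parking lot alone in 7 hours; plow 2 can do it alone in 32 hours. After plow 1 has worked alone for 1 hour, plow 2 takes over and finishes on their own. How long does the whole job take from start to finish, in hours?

199/7 hours

In 1 hour plow 1 does 1/7 of the job, leaving 6/7.
Plow 2 works at 1/32 per hour, so finishing takes 6/7 ÷ 1/32 = 192/7 hours.
Total time = 1 + 192/7 = 199/7 hours.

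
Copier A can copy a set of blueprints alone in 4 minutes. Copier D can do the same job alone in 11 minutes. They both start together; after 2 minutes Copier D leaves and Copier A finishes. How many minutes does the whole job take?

In the first 2 minutes the combined rate is 15/44, so 15/22 of the job is done, leaving 7/22.
After Copier D leaves the rate is 1/4 per minute; the remaining 7/22 takes 14/11 minutes.
Total = 2 + 14/11 = 36/11 minutes.

36/11 minutes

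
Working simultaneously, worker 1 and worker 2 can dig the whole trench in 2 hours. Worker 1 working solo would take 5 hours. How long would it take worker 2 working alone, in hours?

10/3 hours

Combined rate is 1/2 per hour.
Known contribution: 1/5 per hour.
So worker 2's rate is 1/2 − 1/5 = 3/10, meaning 10/3 hours alone.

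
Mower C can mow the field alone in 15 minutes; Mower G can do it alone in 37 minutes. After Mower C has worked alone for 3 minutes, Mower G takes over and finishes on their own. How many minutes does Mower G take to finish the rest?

In 3 minutes Mower C does 3/15 = 1/5 of the job, leaving 4/5.
Mower G works at 1/37 per minute, so finishing takes 4/5 ÷ 1/37 = 148/5 minutes.

148/5 minutes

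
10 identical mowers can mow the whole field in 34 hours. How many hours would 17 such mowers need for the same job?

Total work is 10·34 = 340 mower-hours.
With 17 mowers: 340/17 = 20 hours.

20 hours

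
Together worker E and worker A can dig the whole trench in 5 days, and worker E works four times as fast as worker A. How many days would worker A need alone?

25 days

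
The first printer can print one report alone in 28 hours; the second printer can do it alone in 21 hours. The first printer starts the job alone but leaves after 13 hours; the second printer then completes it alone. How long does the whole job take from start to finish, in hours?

97/4 hours

In 13 hours the first printer does 13/28 of the job, leaving 15/28.
The second printer works at 1/21 per hour, so finishing takes 15/28 ÷ 1/21 = 45/4 hours.
Total time = 13 + 45/4 = 97/4 hours.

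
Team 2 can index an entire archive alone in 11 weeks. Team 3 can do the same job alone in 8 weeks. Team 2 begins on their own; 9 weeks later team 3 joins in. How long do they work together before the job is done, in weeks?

16/19 weeks

In the first 9 weeks team 2 alone does 9/11 of the job, leaving 2/11.
Once everyone is working, combined rate: 1/11 + 1/8 = (8 + 11)/88 = 19/88 per week.
Remaining 2/11 at 19/88 per week takes 16/19 weeks.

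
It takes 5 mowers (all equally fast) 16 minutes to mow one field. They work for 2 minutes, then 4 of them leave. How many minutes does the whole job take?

72 minutes

One mower does 1/80 of the job per minute.
After 2 minutes with 5 mowers, 1/8 is done (7/8 left).
With 1 mower the rate is 1/80, so the rest takes 7/8 ÷ 1/80 = 70 minutes.
Total = 2 + 70 = 72 minutes.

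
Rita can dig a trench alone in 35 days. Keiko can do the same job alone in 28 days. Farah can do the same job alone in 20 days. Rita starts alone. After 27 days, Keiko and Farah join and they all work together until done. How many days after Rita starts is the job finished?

In the first 27 days Rita alone does 27/35 of the job, leaving 8/35.
Once everyone is working, combined rate: 1/35 + 1/28 + 1/20 = (4 + 5 + 7)/140 = 16/140 = 4/35 per day.
Remaining 8/35 at 4/35 per day takes 2 days.
Total from the start = 27 + 2 = 29 days.

29 days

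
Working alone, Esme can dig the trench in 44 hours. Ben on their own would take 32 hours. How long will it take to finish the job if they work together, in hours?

Combined rate: 1/44 + 1/32 = (8 + 11)/352 = 19/352 per hour.
Time = 1 ÷ (19/352) = 352/19 hours.

352/19 hours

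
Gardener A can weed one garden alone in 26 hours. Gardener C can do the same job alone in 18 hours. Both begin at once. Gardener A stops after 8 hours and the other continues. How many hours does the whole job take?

In the first 8 hours the combined rate is 11/117, so 88/117 of the job is done, leaving 29/117.
After gardener A leaves the rate is 1/18 per hour; the remaining 29/117 takes 58/13 hours.
Total = 8 + 58/13 = 162/13 hours.

162/13 hours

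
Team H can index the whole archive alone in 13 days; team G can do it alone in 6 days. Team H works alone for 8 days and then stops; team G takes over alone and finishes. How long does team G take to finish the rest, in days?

30/13 days

In 8 days team H does 8/13 of the job, leaving 5/13.
Team G works at 1/6 per day, so finishing takes 5/13 ÷ 1/6 = 30/13 days.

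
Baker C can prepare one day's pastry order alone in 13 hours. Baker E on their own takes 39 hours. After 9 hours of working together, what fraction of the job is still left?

Combined rate: 1/13 + 1/39 = (3 + 1)/39 = 4/39 per hour.
In 9 hours they complete 9·4/39 = 12/13 of the job.
So 1/13 remains.

1/13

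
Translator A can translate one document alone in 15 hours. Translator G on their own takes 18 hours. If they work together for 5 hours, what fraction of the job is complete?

11/18

Combined rate: 1/15 + 1/18 = (6 + 5)/90 = 11/90 per hour.
In 5 hours they complete 5·11/90 = 11/18 of the job.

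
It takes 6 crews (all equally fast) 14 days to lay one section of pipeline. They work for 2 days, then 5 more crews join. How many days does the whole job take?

One crew does 1/84 of the job per day.
After 2 days with 6 crews, 1/7 is done (6/7 left).
With 11 crews the rate is 11/84, so the rest takes 6/7 ÷ 11/84 = 72/11 days.
Total = 2 + 72/11 = 94/11 days.

94/11 days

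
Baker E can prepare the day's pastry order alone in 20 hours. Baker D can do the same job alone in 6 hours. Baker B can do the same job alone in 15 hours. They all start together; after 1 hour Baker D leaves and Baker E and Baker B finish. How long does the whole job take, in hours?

50/7 hours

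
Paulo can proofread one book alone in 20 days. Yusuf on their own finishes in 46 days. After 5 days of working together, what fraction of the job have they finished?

Combined rate: 1/20 + 1/46 = (23 + 10)/460 = 33/460 per day.
In 5 days they complete 5·33/460 = 33/92 of the job.

33/92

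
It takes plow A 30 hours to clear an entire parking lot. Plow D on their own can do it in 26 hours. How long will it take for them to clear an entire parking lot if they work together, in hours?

195/14 hours

Combined rate: 1/30 + 1/26 = (13 + 15)/390 = 28/390 = 14/195 per hour.
Time = 1 ÷ (14/195) = 195/14 hours.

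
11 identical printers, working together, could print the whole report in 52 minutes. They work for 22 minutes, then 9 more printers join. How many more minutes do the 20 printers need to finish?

One printer does 1/572 of the job per minute.
After 22 minutes with 11 printers, 11/26 is done (15/26 left).
With 20 printers the rate is 20/572 = 5/143, so the rest takes 15/26 ÷ 5/143 = 33/2 minutes.

33/2 minutes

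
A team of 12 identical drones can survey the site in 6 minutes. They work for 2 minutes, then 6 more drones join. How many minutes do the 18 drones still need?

8/3 minutes

One drone does 1/72 of the job per minute.
After 2 minutes with 12 drones, 1/3 is done (2/3 left).
With 18 drones the rate is 18/72 = 1/4, so the rest takes 2/3 ÷ 1/4 = 8/3 minutes.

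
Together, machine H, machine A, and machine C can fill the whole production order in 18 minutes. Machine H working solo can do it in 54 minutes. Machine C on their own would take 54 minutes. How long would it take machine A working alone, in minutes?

54 minutes

Combined rate is 1/18 per minute.
Known contribution: 1/54 + 1/54 = (1 + 1)/54 = 2/54 = 1/27 per minute.
So machine A's rate is 1/18 − 1/27 = 1/54, meaning 54 minutes alone.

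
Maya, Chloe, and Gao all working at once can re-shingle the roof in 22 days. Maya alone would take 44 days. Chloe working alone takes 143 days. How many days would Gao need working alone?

572/9 days

Combined rate is 1/22 per day.
Known contribution: 1/44 + 1/143 = (13 + 4)/572 = 17/572 per day.
So Gao's rate is 1/22 − 17/572 = 9/572, meaning 572/9 days alone.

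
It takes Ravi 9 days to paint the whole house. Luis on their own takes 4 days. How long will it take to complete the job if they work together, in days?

With two workers the combined time is the product over the sum: 9·4/(9+4) = 36/13 days.

36/13 days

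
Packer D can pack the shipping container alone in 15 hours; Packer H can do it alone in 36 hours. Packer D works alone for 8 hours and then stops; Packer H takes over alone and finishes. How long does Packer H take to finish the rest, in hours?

84/5 hours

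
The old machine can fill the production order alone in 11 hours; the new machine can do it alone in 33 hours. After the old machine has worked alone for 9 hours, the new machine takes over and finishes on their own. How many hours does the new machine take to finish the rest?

6 hours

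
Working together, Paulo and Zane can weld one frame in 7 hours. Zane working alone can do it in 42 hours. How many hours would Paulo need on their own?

Combined rate is 1/7 per hour.
Known contribution: 1/42 per hour.
So Paulo's rate is 1/7 − 1/42 = 5/42, meaning 42/5 hours alone.

42/5 hours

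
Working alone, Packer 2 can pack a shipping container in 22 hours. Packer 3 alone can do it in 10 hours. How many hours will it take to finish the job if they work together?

Combined rate: 1/22 + 1/10 = (5 + 11)/110 = 16/110 = 8/55 per hour.
Time = 1 ÷ (8/55) = 55/8 hours.

55/8 hours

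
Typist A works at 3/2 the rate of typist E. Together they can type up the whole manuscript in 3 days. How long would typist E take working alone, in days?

15/2 days

Let typist E's rate be r; then typist A's rate is (3/2)r, so together (3/2 + 1)r = (5/2)r = 1/3.
Thus r = 2/15 per day.
Typist E alone: 15/2 days; typist A alone: 5 days.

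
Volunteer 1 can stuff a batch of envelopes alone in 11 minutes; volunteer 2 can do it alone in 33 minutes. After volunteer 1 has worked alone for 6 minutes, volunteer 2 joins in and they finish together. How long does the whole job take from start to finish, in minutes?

In 6 minutes volunteer 1 does 6/11 of the job, leaving 5/11.
Volunteer 1 and volunteer 2 together work at 4/33 per minute, so finishing takes 5/11 ÷ 4/33 = 15/4 minutes.
Total time = 6 + 15/4 = 39/4 minutes.

39/4 minutes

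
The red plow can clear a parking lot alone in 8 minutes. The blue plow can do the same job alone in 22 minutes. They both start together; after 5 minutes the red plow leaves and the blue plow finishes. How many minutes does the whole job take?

In the first 5 minutes the combined rate is 15/88, so 75/88 of the job is done, leaving 13/88.
After the red plow leaves the rate is 1/22 per minute; the remaining 13/88 takes 13/4 minutes.
Total = 5 + 13/4 = 33/4 minutes.

33/4 minutes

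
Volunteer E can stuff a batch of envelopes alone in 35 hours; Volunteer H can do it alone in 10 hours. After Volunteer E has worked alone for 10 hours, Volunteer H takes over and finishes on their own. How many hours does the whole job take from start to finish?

120/7 hours

In 10 hours Volunteer E does 10/35 = 2/7 of the job, leaving 5/7.
Volunteer H works at 1/10 per hour, so finishing takes 5/7 ÷ 1/10 = 50/7 hours.
Total time = 10 + 50/7 = 120/7 hours.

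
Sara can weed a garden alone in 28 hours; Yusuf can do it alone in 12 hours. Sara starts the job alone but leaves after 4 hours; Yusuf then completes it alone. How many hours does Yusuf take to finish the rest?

72/7 hours

In 4 hours Sara does 4/28 = 1/7 of the job, leaving 6/7.
Yusuf works at 1/12 per hour, so finishing takes 6/7 ÷ 1/12 = 72/7 hours.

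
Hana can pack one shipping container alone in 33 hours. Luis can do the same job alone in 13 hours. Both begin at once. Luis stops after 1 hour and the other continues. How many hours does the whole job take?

396/13 hours

In the first 1 hour the combined rate is 46/429, so 46/429 of the job is done, leaving 383/429.
After Luis leaves the rate is 1/33 per hour; the remaining 383/429 takes 383/13 hours.
Total = 1 + 383/13 = 396/13 hours.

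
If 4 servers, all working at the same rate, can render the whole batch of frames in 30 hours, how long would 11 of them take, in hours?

120/11 hours

Total work is 4·30 = 120 server-hours.
With 11 servers: 120/11 hours.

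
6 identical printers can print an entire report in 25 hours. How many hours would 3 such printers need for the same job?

50 hours

Total work is 6·25 = 150 printer-hours.
With 3 printers: 150/3 = 50 hours.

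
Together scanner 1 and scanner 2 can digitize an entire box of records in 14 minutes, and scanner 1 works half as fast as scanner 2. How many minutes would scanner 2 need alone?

Let scanner 2's rate be r; then scanner 1's rate is (1/2)r, so together (1/2 + 1)r = (3/2)r = 1/14.
Thus r = 1/21 per minute.
Scanner 2 alone: 21 minutes; scanner 1 alone: 42 minutes.

21 minutes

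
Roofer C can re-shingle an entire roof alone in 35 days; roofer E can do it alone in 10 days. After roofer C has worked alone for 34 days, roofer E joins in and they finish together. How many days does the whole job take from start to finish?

308/9 days

In 34 days roofer C does 34/35 of the job, leaving 1/35.
Roofer C and roofer E together work at 9/70 per day, so finishing takes 1/35 ÷ 9/70 = 2/9 days.
Total time = 34 + 2/9 = 308/9 days.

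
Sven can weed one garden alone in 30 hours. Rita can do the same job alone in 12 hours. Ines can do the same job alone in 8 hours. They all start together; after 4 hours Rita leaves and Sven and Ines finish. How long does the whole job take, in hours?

80/19 hours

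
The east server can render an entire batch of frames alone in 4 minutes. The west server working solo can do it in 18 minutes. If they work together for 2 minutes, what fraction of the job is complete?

11/18

Combined rate: 1/4 + 1/18 = (9 + 2)/36 = 11/36 per minute.
In 2 minutes they complete 2·11/36 = 11/18 of the job.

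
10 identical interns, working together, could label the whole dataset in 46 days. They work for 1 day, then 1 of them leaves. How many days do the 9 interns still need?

50 days

One intern does 1/460 of the job per day.
After 1 day with 10 interns, 1/46 is done (45/46 left).
With 9 interns the rate is 9/460, so the rest takes 45/46 ÷ 9/460 = 50 days.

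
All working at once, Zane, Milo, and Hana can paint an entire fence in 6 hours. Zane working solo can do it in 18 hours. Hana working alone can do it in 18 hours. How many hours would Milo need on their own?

18 hours

Combined rate is 1/6 per hour.
Known contribution: 1/18 + 1/18 = (1 + 1)/18 = 2/18 = 1/9 per hour.
So Milo's rate is 1/6 − 1/9 = 1/18, meaning 18 hours alone.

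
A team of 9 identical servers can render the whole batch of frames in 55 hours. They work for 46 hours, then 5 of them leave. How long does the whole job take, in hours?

265/4 hours

One server does 1/495 of the job per hour.
After 46 hours with 9 servers, 46/55 is done (9/55 left).
With 4 servers the rate is 4/495, so the rest takes 9/55 ÷ 4/495 = 81/4 hours.
Total = 46 + 81/4 = 265/4 hours.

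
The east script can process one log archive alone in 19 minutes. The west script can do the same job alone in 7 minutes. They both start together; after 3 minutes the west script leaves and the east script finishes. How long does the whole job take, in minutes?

76/7 minutes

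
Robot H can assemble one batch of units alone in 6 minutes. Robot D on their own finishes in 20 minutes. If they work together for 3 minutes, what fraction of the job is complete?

Combined rate: 1/6 + 1/20 = (10 + 3)/60 = 13/60 per minute.
In 3 minutes they complete 3·13/60 = 13/20 of the job.

13/20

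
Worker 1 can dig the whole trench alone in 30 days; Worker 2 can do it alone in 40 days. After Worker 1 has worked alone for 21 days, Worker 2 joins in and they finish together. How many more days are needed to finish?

36/7 days

In 21 days Worker 1 does 21/30 = 7/10 of the job, leaving 3/10.
Worker 1 and Worker 2 together work at 7/120 per day, so finishing takes 3/10 ÷ 7/120 = 36/7 days.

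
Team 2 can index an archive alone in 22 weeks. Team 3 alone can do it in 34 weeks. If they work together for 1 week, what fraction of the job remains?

173/187

Combined rate: 1/22 + 1/34 = (17 + 11)/374 = 28/374 = 14/187 per week.
In 1 week they complete 1·14/187 = 14/187 of the job.
So 173/187 remains.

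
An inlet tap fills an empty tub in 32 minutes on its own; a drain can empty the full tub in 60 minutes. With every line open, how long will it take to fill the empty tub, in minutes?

480/7 minutes

Net rate = 1/32 − 1/60 = (15 − 8)/480 = 7/480 per minute.
Filling time = 1 ÷ (7/480) = 480/7 minutes.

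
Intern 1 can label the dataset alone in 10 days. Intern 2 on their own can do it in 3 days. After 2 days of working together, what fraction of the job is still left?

Combined rate: 1/10 + 1/3 = (3 + 10)/30 = 13/30 per day.
In 2 days they complete 2·13/30 = 13/15 of the job.
So 2/15 remains.

2/15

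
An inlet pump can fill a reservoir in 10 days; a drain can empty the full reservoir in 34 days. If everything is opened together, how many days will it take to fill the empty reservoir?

Net rate = 1/10 − 1/34 = (17 − 5)/170 = 12/170 = 6/85 per day.
Filling time = 1 ÷ (6/85) = 85/6 days.

85/6 days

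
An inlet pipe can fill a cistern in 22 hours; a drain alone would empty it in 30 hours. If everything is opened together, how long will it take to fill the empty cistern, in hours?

165/2 hours

Net rate = 1/22 − 1/30 = (15 − 11)/330 = 4/330 = 2/165 per hour.
Filling time = 1 ÷ (2/165) = 165/2 hours.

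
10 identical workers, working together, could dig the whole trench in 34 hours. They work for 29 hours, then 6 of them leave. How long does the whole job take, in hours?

One worker does 1/340 of the job per hour.
After 29 hours with 10 workers, 29/34 is done (5/34 left).
With 4 workers the rate is 4/340 = 1/85, so the rest takes 5/34 ÷ 1/85 = 25/2 hours.
Total = 29 + 25/2 = 83/2 hours.

83/2 hours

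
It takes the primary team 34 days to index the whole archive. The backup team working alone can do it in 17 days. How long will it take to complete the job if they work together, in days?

34/3 days

Combined rate: 1/34 + 1/17 = (1 + 2)/34 = 3/34 per day.
Time = 1 ÷ (3/34) = 34/3 days.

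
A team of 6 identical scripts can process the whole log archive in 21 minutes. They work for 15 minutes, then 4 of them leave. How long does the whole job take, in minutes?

One script does 1/126 of the job per minute.
After 15 minutes with 6 scripts, 5/7 is done (2/7 left).
With 2 scripts the rate is 2/126 = 1/63, so the rest takes 2/7 ÷ 1/63 = 18 minutes.
Total = 15 + 18 = 33 minutes.

33 minutes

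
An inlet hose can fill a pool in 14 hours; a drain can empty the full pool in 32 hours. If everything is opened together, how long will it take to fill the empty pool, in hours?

224/9 hours

Net rate = 1/14 − 1/32 = (16 − 7)/224 = 9/224 per hour.
Filling time = 1 ÷ (9/224) = 224/9 hours.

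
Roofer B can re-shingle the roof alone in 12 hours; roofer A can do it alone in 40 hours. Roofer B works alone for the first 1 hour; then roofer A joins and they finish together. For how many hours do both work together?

In 1 hour roofer B does 1/12 of the job, leaving 11/12.
Roofer B and roofer A together work at 13/120 per hour, so finishing takes 11/12 ÷ 13/120 = 110/13 hours.

110/13 hours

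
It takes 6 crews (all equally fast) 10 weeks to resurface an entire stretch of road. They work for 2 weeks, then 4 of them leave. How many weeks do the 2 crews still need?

One crew does 1/60 of the job per week.
After 2 weeks with 6 crews, 1/5 is done (4/5 left).
With 2 crews the rate is 2/60 = 1/30, so the rest takes 4/5 ÷ 1/30 = 24 weeks.

24 weeks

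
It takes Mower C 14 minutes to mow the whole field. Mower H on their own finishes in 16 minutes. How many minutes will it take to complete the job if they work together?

Combined rate: 1/14 + 1/16 = (8 + 7)/112 = 15/112 per minute.
Time = 1 ÷ (15/112) = 112/15 minutes.

112/15 minutes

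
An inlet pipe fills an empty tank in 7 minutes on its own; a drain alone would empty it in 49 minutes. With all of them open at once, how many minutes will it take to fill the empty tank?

49/6 minutes

Net rate = 1/7 − 1/49 = (7 − 1)/49 = 6/49 per minute.
Filling time = 1 ÷ (6/49) = 49/6 minutes.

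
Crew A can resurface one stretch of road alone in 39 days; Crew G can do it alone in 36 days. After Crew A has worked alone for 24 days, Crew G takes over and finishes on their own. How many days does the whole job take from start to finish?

In 24 days Crew A does 24/39 = 8/13 of the job, leaving 5/13.
Crew G works at 1/36 per day, so finishing takes 5/13 ÷ 1/36 = 180/13 days.
Total time = 24 + 180/13 = 492/13 days.

492/13 days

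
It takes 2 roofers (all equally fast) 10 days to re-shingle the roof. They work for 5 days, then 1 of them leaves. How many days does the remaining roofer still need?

One roofer does 1/20 of the job per day.
After 5 days with 2 roofers, 1/2 is done (1/2 left).
With 1 roofer the rate is 1/20, so the rest takes 1/2 ÷ 1/20 = 10 days.

10 days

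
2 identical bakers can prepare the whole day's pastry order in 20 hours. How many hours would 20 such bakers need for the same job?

Total work is 2·20 = 40 baker-hours.
With 20 bakers: 40/20 = 2 hours.

2 hours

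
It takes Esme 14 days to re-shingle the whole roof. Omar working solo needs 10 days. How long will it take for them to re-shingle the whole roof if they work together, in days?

35/6 days

Combined rate: 1/14 + 1/10 = (5 + 7)/70 = 12/70 = 6/35 per day.
Time = 1 ÷ (6/35) = 35/6 days.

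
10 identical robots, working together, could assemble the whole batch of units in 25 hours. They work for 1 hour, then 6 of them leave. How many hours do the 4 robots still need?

One robot does 1/250 of the job per hour.
After 1 hour with 10 robots, 1/25 is done (24/25 left).
With 4 robots the rate is 4/250 = 2/125, so the rest takes 24/25 ÷ 2/125 = 60 hours.

60 hours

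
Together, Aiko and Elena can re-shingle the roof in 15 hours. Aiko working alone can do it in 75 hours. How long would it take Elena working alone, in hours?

75/4 hours

Combined rate is 1/15 per hour.
Known contribution: 1/75 per hour.
So Elena's rate is 1/15 − 1/75 = 4/75, meaning 75/4 hours alone.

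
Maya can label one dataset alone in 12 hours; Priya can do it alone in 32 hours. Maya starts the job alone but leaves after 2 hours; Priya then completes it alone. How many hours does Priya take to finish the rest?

In 2 hours Maya does 2/12 = 1/6 of the job, leaving 5/6.
Priya works at 1/32 per hour, so finishing takes 5/6 ÷ 1/32 = 80/3 hours.

80/3 hours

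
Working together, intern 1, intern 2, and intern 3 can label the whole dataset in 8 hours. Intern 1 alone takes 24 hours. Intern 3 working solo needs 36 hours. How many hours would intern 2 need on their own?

18 hours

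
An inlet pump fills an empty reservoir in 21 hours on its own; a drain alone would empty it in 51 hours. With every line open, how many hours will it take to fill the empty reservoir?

Net rate = 1/21 − 1/51 = (17 − 7)/357 = 10/357 per hour.
Filling time = 1 ÷ (10/357) = 357/10 hours.

357/10 hours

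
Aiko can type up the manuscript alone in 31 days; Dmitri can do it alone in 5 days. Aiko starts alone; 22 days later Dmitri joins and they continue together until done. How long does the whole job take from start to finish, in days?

In 22 days Aiko does 22/31 of the job, leaving 9/31.
Aiko and Dmitri together work at 36/155 per day, so finishing takes 9/31 ÷ 36/155 = 5/4 days.
Total time = 22 + 5/4 = 93/4 days.

93/4 days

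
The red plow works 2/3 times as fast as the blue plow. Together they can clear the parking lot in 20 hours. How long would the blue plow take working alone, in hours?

100/3 hours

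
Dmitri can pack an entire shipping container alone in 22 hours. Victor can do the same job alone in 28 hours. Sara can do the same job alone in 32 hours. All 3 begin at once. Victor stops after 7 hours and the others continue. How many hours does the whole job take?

88/9 hours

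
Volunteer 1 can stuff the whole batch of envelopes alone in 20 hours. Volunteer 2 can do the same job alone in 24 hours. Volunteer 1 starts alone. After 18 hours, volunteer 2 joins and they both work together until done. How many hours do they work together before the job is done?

In the first 18 hours volunteer 1 alone does 18/20 = 9/10 of the job, leaving 1/10.
Once everyone is working, combined rate: 1/20 + 1/24 = (6 + 5)/120 = 11/120 per hour.
Remaining 1/10 at 11/120 per hour takes 12/11 hours.

12/11 hours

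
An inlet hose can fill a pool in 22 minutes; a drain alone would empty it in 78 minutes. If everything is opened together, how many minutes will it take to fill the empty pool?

Net rate = 1/22 − 1/78 = (39 − 11)/858 = 28/858 = 14/429 per minute.
Filling time = 1 ÷ (14/429) = 429/14 minutes.

429/14 minutes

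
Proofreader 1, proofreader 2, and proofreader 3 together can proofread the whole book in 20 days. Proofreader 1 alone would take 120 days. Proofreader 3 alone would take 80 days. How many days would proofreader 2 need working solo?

Combined rate is 1/20 per day.
Known contribution: 1/120 + 1/80 = (2 + 3)/240 = 5/240 = 1/48 per day.
So proofreader 2's rate is 1/20 − 1/48 = 7/240, meaning 240/7 days alone.

240/7 days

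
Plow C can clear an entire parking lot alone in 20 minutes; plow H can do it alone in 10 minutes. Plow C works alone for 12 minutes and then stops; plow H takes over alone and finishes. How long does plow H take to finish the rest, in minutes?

4 minutes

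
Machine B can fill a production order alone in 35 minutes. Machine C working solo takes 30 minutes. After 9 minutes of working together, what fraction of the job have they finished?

Combined rate: 1/35 + 1/30 = (6 + 7)/210 = 13/210 per minute.
In 9 minutes they complete 9·13/210 = 39/70 of the job.

39/70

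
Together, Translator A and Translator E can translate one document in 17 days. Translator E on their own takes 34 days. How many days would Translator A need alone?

Combined rate is 1/17 per day.
Known contribution: 1/34 per day.
So Translator A's rate is 1/17 − 1/34 = 1/34, meaning 34 days alone.

34 days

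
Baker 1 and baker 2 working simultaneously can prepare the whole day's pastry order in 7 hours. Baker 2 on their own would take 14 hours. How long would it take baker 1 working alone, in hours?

Combined rate is 1/7 per hour.
Known contribution: 1/14 per hour.
So baker 1's rate is 1/7 − 1/14 = 1/14, meaning 14 hours alone.

14 hours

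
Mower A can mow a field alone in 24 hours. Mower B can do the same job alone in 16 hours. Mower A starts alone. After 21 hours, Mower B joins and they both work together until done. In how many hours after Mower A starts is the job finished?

111/5 hours

In the first 21 hours Mower A alone does 21/24 = 7/8 of the job, leaving 1/8.
Once everyone is working, combined rate: 1/24 + 1/16 = (2 + 3)/48 = 5/48 per hour.
Remaining 1/8 at 5/48 per hour takes 6/5 hours.
Total from the start = 21 + 6/5 = 111/5 hours.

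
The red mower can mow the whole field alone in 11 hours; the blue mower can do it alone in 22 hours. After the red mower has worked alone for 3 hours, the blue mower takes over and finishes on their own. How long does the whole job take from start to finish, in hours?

19 hours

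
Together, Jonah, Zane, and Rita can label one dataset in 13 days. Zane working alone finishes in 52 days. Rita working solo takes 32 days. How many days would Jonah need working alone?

416/11 days

Combined rate is 1/13 per day.
Known contribution: 1/52 + 1/32 = (8 + 13)/416 = 21/416 per day.
So Jonah's rate is 1/13 − 21/416 = 11/416, meaning 416/11 days alone.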